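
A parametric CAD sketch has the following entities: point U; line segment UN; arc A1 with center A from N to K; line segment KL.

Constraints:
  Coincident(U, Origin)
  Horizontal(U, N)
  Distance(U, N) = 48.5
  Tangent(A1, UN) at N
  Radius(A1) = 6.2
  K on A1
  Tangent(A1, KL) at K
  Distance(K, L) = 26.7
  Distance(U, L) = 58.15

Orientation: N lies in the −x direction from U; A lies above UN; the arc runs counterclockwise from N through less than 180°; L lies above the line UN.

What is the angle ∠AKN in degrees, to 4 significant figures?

39.54°

U is at the origin; UN is horizontal with |UN| = 48.5 and N on the −x side, so N = (-48.50, 0.000). Tangency of A1 to UN means the radius AN is perpendicular to UN, so A = N + (0, 6.2) = (-48.50, 6.200). Since AK ⟂ KL (tangency), |AL| = √(6.2² + 26.7²) = 27.41 regardless of where K sits on A1. So L lies on both circle(U, 58.15) and circle(A, 27.41); the above-UN intersection is L = (-47.47, 33.59). K is the foot of the tangent from L: K = (-42.41, 7.374).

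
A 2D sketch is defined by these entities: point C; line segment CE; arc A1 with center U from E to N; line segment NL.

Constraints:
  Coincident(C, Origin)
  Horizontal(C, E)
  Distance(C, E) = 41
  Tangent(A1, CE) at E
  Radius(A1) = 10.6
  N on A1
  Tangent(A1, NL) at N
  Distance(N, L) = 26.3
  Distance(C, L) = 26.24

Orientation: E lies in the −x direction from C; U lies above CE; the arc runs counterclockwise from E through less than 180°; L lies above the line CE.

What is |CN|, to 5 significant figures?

33.670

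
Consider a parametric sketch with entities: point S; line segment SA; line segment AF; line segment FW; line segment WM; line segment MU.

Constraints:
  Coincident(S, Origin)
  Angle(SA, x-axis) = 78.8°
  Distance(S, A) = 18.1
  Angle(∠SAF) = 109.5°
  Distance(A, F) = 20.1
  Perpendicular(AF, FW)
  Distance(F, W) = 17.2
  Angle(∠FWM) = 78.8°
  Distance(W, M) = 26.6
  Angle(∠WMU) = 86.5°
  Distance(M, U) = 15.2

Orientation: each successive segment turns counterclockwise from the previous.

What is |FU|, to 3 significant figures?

22.4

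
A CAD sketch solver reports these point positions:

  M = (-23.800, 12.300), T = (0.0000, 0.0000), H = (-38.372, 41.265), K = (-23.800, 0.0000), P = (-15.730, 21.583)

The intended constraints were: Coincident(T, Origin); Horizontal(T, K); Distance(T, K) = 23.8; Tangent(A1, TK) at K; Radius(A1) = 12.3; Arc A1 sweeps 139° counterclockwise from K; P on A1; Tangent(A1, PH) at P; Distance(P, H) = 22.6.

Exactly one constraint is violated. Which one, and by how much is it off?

Distance(P, H) = 22.6 — off by 7.40.

T = (0.00, 0.00) ✓; T.y = 0.00, K.y = 0.00 ✓; |TK| = 23.80 ✓; ∠(MK, KT) = 90.00° ✓; |MK| = 12.30 ✓; bearing(M→P) − bearing(M→K) = 139.0° ✓; |MP| = 12.30 ✓; ∠(MP, PH) = 90.00° ✓; |PH| = 30.00 ✗.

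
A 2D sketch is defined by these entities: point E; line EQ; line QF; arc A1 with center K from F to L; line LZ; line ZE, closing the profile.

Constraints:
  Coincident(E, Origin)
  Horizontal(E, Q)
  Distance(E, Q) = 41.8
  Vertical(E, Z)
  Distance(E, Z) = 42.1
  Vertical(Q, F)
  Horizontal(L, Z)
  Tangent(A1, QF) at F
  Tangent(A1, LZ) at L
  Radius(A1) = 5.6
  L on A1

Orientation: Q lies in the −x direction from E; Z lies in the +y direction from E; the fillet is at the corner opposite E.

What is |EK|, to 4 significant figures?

51.41

E is at the origin; E and Q share the same y with |EQ| = 41.8 and Q on the −x side, so Q = (-41.80, 0.000). EZ is vertical with |EZ| = 42.1 and Z on the +y side, so Z = (0.000, 42.10). The virtual corner opposite E is at (-41.80, 42.10). Tangency of A1 to QF means the radius KF is perpendicular to QF and tangency of A1 to LZ means the radius KL is perpendicular to LZ, with radius 5.6, so the center K sits 5.6 in from both sides at K = (-36.20, 36.50). Then |EK| = |K − E| = 51.41.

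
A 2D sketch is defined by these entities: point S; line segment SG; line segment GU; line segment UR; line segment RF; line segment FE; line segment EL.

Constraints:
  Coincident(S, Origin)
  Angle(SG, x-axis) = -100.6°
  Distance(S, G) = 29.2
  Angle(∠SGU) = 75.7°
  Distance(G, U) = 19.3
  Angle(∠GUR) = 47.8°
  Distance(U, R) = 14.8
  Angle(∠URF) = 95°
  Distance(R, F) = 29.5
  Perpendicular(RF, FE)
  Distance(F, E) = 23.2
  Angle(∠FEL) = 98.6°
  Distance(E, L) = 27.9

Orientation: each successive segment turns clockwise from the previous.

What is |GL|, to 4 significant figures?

27.17

S is at the origin; SG runs at -100.6° with length 29.2, so G = (-5.371, -28.70). ∠SGU = 75.7° gives GU at 155.1° from the x-axis; with |GU| = 19.3, U = (-22.88, -20.58). ∠GUR = 47.8° gives UR at 22.90° from the x-axis; with |UR| = 14.8, R = (-9.244, -14.82). ∠URF = 95.0° gives RF at -62.10° from the x-axis; with |RF| = 29.5, F = (4.560, -40.89). The perpendicularity gives FE at right angles to RF, so FE runs at -152.1°; with |FE| = 23.2, E = (-15.94, -51.74). ∠FEL = 98.6° gives EL at 126.5° from the x-axis; with |EL| = 27.9, L = (-32.54, -29.32). Then |GL| = |L − G| = 27.17.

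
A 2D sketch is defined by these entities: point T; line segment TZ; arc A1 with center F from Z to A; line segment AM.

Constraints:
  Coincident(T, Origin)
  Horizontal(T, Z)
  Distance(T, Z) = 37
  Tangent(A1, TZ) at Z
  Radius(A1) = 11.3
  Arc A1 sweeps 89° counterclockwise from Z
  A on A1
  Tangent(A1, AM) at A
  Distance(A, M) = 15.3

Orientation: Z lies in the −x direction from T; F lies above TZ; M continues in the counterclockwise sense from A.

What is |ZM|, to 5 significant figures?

28.823

T is at the origin; T and Z share the same y with |TZ| = 37.0 and Z on the −x side, so Z = (-37.000, 0.0000). Tangency of A1 to TZ means the radius FZ is perpendicular to TZ, so F = Z + (0, 11.3) = (-37.000, 11.300). On A1, Z sits at bearing -90° from F; an 89° counterclockwise sweep puts A at bearing -1°, so A = F + 11.3·(cos -1°, sin -1°) = (-25.702, 11.103). The tangent condition forces FA to be normal to AM, so AM runs along (−sin -1°, cos -1°); with |AM| = 15.3, M = (-25.435, 26.400). Then |ZM| = |M − Z| = 28.823.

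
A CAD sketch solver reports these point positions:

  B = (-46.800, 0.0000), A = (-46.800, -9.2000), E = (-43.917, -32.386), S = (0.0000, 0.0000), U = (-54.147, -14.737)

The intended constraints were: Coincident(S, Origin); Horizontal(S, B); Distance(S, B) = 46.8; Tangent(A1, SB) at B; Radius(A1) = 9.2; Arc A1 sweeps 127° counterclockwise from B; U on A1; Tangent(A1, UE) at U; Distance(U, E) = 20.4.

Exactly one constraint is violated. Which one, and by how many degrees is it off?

Tangent(A1, UE) at U — off by 6.91°.

S = (0.00, 0.00) ✓; S.y = 0.00, B.y = 0.00 ✓; |SB| = 46.80 ✓; ∠(AB, BS) = 90.00° ✓; |AB| = 9.200 ✓; bearing(A→U) − bearing(A→B) = 127.0° ✓; |AU| = 9.200 ✓; ∠(AU, UE) = 96.91° ✗; |UE| = 20.40 ✓.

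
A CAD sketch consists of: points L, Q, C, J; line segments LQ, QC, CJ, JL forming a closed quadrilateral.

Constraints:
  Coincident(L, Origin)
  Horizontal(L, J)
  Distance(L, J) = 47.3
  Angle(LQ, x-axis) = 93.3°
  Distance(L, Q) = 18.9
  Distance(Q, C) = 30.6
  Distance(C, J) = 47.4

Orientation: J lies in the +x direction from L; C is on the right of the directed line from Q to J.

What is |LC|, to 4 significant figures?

11.71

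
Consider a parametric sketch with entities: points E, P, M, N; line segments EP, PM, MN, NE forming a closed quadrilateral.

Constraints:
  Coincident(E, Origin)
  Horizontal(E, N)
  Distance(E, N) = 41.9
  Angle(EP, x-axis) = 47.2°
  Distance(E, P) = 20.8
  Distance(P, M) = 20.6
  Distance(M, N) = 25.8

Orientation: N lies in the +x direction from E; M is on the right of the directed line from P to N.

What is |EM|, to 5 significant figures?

17.417

E is at the origin; EN is horizontal with |EN| = 41.9 and N in +x, so N = (41.9, 0). EP runs at 47.2° with |EP| = 20.8, so P = (14.132, 15.262). M is determined by |PM| = 20.6 and |MN| = 25.8 together: it lies at the intersection of circle(P, 20.6) and circle(N, 25.8). With |PN| = 31.685, the foot of the radical line on PN is 12.035 from P and the perpendicular offset is √(20.6² − 12.035²) = 16.719. Taking the right-of-PN solution: M = (16.627, -5.1868).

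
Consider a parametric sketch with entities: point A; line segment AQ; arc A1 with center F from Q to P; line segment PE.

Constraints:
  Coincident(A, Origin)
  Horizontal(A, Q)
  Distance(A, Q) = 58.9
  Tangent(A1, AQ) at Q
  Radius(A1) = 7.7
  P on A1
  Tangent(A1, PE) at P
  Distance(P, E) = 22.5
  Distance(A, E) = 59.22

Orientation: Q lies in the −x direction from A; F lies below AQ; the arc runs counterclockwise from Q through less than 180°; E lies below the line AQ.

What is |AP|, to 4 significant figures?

66.13

Checks: |FP| = 7.700 ✓; ∠(FP, PE) = 90.00° ✓; |PE| = 22.50 ✓; |AE| = 59.22 ✓.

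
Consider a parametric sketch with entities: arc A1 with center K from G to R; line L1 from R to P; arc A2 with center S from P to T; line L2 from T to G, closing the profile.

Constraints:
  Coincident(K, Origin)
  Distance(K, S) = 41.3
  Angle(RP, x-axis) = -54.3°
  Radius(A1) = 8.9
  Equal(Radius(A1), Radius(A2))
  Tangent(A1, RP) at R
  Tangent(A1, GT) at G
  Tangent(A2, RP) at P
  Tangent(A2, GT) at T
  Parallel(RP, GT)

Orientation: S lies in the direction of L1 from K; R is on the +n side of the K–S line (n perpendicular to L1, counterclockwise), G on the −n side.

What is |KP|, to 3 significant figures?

42.2

Tangency of A1 to both parallel lines with radius 8.9 puts R and G at K ± 8.9·n: R = (7.23, 5.19), G = (-7.23, -5.19). Equal radii place P and T the same way about S: P = S + 8.9·n = (31.3, -28.3), T = S − 8.9·n = (16.9, -38.7). Then |KP| = |P − K| = 42.2.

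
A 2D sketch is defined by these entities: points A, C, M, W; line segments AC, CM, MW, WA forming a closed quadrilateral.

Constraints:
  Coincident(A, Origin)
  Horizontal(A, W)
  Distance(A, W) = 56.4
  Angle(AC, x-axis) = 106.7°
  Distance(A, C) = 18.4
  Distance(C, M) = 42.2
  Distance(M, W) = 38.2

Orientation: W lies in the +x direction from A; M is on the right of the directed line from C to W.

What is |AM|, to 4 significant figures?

26.14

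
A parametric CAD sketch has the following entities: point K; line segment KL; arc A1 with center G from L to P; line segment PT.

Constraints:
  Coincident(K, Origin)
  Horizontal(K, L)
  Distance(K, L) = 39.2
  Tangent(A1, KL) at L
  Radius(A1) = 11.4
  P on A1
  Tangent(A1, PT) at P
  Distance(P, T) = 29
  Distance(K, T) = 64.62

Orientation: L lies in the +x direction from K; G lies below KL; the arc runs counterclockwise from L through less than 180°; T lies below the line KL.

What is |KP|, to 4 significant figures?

36.23

Checks: ∠(GL, LK) = 90.00° ✓; |GP| = 11.40 ✓; ∠(GP, PT) = 90.00° ✓; |PT| = 29.00 ✓; |KT| = 64.62 ✓.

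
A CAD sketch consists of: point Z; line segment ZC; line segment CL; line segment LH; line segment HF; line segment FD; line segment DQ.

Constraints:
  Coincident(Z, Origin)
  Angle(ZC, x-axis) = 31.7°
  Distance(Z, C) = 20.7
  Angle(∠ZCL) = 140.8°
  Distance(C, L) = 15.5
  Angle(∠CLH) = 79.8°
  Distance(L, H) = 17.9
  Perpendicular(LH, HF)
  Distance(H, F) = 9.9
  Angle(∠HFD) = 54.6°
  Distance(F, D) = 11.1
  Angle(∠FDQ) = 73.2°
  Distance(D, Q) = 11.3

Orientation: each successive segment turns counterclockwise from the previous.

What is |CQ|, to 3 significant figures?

24.0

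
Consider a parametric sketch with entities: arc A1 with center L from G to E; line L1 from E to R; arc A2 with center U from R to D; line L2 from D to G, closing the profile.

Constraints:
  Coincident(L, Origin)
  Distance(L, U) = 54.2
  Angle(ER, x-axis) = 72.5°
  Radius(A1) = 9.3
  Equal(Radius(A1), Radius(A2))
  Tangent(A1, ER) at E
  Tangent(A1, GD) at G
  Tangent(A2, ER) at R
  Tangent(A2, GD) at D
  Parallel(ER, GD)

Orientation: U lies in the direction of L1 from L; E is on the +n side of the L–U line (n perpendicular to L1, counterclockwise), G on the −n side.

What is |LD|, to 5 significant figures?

54.992

The slot axis is L1's direction at 72.5°, so u = (cos 72.5°, sin 72.5°) = (0.30071, 0.95372) and n = (−sin 72.5°, cos 72.5°) = (-0.95372, 0.30071). L is at the origin and U lies 54.2 along u from L, so U = 54.2·u = (16.298, 51.691). Tangency of A1 to both parallel lines with radius 9.3 puts E and G at L ± 9.3·n: E = (-8.8696, 2.7966), G = (8.8696, -2.7966). Equal radii place R and D the same way about U: R = U + 9.3·n = (7.4287, 54.488), D = U − 9.3·n = (25.168, 48.895). Then |LD| = |D − L| = 54.992.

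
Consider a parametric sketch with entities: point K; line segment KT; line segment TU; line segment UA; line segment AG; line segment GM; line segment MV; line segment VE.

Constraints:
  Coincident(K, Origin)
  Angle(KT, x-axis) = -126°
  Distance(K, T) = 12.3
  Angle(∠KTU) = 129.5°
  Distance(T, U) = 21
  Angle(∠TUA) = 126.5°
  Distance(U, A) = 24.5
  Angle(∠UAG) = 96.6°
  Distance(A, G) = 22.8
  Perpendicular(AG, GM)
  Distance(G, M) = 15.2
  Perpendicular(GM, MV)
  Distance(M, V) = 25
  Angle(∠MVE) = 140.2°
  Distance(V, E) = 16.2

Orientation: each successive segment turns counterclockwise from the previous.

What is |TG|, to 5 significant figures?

40.030

K is at the origin; KT runs at -126.0° with length 12.3, so T = (-7.2298, -9.9509). ∠KTU = 129.5° gives TU at -75.500° from the x-axis; with |TU| = 21.0, U = (-1.9718, -30.282). ∠TUA = 126.5° gives UA at -22.000° from the x-axis; with |UA| = 24.5, A = (20.744, -39.460). ∠UAG = 96.6° gives AG at 61.400° from the x-axis; with |AG| = 22.8, G = (31.658, -19.442). Then |TG| = |G − T| = 40.030.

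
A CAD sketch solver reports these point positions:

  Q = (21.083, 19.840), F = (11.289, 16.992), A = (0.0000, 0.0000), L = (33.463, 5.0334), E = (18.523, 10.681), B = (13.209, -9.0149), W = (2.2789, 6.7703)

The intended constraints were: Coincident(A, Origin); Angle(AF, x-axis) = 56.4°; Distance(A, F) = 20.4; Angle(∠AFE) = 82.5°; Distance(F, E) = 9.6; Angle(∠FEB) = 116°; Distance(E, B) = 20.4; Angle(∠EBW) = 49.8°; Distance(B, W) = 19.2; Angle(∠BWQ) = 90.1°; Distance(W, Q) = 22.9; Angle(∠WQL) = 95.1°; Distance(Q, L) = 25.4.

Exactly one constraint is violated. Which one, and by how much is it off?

Distance(Q, L) = 25.4 — off by 6.10.

A = (0.00, 0.00) ✓; AF at 56.40° ✓; |AF| = 20.40 ✓; ∠AFE = 82.50° ✓; |FE| = 9.600 ✓; ∠FEB = 116.0° ✓; |EB| = 20.40 ✓; ∠EBW = 49.80° ✓; |BW| = 19.20 ✓; ∠BWQ = 90.10° ✓; |WQ| = 22.90 ✓; ∠WQL = 95.10° ✓; |QL| = 19.30 ✗.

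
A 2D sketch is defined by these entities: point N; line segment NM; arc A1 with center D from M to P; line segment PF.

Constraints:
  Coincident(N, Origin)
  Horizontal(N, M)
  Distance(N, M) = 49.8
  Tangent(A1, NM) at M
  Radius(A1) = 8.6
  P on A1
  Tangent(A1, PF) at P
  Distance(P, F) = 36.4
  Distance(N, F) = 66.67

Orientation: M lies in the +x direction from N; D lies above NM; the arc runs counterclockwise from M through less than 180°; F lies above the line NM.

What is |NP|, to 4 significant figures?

59.10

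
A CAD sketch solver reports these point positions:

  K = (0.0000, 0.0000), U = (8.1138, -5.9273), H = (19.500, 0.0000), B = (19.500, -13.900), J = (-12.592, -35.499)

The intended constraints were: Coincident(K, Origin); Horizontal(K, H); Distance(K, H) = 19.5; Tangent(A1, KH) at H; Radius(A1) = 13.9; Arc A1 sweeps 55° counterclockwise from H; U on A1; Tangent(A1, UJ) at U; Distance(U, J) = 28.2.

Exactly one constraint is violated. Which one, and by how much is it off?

Distance(U, J) = 28.2 — off by 7.90.

K = (0.00, 0.00) ✓; K.y = 0.00, H.y = 0.00 ✓; |KH| = 19.50 ✓; ∠(BH, HK) = 90.00° ✓; |BH| = 13.90 ✓; bearing(B→U) − bearing(B→H) = 55.00° ✓; |BU| = 13.90 ✓; ∠(BU, UJ) = 90.00° ✓; |UJ| = 36.10 ✗.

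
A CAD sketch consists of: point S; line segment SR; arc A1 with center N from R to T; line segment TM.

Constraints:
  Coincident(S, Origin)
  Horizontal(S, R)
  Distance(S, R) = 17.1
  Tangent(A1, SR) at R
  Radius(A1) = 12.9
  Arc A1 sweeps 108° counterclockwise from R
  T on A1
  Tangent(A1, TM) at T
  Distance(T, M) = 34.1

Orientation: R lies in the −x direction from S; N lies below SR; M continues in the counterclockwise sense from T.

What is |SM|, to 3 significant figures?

52.8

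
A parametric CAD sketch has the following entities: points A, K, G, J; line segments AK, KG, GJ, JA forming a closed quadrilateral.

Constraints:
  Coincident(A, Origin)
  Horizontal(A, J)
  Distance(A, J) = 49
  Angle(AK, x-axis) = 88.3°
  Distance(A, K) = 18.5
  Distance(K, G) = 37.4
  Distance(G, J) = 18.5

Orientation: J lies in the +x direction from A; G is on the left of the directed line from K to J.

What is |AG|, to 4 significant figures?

40.51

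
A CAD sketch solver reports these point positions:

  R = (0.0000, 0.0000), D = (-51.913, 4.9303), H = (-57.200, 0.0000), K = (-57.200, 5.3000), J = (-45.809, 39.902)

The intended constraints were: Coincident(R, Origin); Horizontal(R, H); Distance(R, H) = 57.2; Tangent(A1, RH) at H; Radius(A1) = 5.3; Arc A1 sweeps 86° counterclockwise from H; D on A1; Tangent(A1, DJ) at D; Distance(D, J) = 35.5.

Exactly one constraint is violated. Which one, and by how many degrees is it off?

Tangent(A1, DJ) at D — off by 5.90°.

R = (0.00, 0.00) ✓; R.y = 0.00, H.y = 0.00 ✓; |RH| = 57.20 ✓; ∠(KH, HR) = 90.00° ✓; |KH| = 5.300 ✓; bearing(K→D) − bearing(K→H) = 86.00° ✓; |KD| = 5.300 ✓; ∠(KD, DJ) = 95.90° ✗; |DJ| = 35.50 ✓.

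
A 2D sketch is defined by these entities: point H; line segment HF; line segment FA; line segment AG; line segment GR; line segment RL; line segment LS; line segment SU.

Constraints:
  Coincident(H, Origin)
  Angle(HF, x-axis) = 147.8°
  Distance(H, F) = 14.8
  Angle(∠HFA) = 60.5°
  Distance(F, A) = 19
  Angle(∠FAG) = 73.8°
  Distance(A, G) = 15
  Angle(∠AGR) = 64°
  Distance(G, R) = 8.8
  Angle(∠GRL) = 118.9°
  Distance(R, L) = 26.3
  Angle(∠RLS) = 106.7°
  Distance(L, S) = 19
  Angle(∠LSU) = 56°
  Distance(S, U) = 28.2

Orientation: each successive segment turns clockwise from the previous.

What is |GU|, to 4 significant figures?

9.330

H is at the origin; HF runs at 147.8° with length 14.8, so F = (-12.52, 7.887). ∠HFA = 60.5° gives FA at 28.30° from the x-axis; with |FA| = 19.0, A = (4.205, 16.89). ∠FAG = 73.8° gives AG at -77.90° from the x-axis; with |AG| = 15.0, G = (7.350, 2.227). ∠AGR = 64.0° gives GR at 166.1° from the x-axis; with |GR| = 8.8, R = (-1.193, 4.342). ∠GRL = 118.9° gives RL at 105.0° from the x-axis; with |RL| = 26.3, L = (-8.000, 29.75). ∠RLS = 106.7° gives LS at 31.70° from the x-axis; with |LS| = 19.0, S = (8.166, 39.73). ∠LSU = 56.0° gives SU at -92.30° from the x-axis; with |SU| = 28.2, U = (7.034, 11.55). Then |GU| = |U − G| = 9.330.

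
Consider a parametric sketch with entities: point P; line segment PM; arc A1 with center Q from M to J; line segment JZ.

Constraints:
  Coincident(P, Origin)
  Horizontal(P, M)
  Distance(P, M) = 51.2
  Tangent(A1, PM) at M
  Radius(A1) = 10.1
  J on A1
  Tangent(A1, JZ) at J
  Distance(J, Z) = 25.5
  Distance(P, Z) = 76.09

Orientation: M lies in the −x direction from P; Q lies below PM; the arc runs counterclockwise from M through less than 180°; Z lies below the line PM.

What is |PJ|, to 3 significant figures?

61.0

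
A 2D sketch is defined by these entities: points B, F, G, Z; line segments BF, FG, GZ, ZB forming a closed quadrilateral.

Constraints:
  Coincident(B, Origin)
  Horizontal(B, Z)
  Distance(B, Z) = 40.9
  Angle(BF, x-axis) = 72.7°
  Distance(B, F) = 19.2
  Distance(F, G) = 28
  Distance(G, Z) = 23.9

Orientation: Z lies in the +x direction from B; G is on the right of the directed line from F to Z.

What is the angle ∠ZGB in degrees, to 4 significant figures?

142.6°

Checks: |FG| = 28.00 ✓; |GZ| = 23.90 ✓.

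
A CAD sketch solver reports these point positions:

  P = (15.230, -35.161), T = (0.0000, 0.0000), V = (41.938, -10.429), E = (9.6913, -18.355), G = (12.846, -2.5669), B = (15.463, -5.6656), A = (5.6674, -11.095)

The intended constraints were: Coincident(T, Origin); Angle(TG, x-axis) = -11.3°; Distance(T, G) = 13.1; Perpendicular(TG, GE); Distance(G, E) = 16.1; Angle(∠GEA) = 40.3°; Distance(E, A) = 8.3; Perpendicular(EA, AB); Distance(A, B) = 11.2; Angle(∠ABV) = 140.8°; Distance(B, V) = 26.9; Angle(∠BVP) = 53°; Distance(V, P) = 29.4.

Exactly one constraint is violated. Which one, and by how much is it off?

Distance(V, P) = 29.4 — off by 7.00.

T = (0.00, 0.00) ✓; TG at -11.30° ✓; |TG| = 13.10 ✓; ∠(TG, GE) = 90.00° ✓; |GE| = 16.10 ✓; ∠GEA = 40.30° ✓; |EA| = 8.301 ✓; ∠(EA, AB) = 90.00° ✓; |AB| = 11.20 ✓; ∠ABV = 140.8° ✓; |BV| = 26.90 ✓; ∠BVP = 53.00° ✓; |VP| = 36.40 ✗.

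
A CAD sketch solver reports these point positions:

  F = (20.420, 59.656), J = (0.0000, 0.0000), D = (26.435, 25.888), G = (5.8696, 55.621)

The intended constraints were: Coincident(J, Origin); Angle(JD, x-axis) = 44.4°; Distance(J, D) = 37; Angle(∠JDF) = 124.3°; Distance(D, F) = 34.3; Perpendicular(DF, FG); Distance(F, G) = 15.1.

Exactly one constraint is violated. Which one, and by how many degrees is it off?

Perpendicular(DF, FG) — off by 5.40°.

J = (0.00, 0.00) ✓; JD at 44.40° ✓; |JD| = 37.00 ✓; ∠JDF = 124.3° ✓; |DF| = 34.30 ✓; ∠(DF, FG) = 95.40° ✗; |FG| = 15.10 ✓.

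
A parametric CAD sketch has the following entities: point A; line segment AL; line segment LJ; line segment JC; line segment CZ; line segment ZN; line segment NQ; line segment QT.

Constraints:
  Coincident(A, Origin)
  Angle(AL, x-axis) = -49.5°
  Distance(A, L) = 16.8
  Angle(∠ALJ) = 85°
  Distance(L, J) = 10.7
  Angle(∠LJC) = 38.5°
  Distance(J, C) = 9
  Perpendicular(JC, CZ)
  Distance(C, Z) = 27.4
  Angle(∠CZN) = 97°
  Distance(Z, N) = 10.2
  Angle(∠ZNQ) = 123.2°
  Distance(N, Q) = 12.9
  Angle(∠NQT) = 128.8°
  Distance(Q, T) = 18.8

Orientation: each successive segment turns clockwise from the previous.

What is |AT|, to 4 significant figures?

24.73

A is at the origin; AL runs at -49.5° with length 16.8, so L = (10.91, -12.77). ∠ALJ = 85.0° gives LJ at -144.5° from the x-axis; with |LJ| = 10.7, J = (2.200, -18.99). ∠LJC = 38.5° gives JC at 74.00° from the x-axis; with |JC| = 9.0, C = (4.680, -10.34). JC is perpendicular to CZ, so CZ runs at -16.00°; with |CZ| = 27.4, Z = (31.02, -17.89). ∠CZN = 97.0° gives ZN at -99.00° from the x-axis; with |ZN| = 10.2, N = (29.42, -27.96). ∠ZNQ = 123.2° gives NQ at -155.8° from the x-axis; with |NQ| = 12.9, Q = (17.66, -33.25). ∠NQT = 128.8° gives QT at 153.0° from the x-axis; with |QT| = 18.8, T = (0.9061, -24.72). Then |AT| = |T − A| = 24.73.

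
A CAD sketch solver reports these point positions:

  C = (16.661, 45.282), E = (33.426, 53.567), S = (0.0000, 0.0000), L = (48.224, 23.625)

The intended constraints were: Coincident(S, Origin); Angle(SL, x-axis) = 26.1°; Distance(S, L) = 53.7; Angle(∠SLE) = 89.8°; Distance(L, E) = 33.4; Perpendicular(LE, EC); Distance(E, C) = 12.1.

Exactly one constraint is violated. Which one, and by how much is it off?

Distance(E, C) = 12.1 — off by 6.60.

S = (0.00, 0.00) ✓; SL at 26.10° ✓; |SL| = 53.70 ✓; ∠SLE = 89.80° ✓; |LE| = 33.40 ✓; ∠(LE, EC) = 90.00° ✓; |EC| = 18.70 ✗.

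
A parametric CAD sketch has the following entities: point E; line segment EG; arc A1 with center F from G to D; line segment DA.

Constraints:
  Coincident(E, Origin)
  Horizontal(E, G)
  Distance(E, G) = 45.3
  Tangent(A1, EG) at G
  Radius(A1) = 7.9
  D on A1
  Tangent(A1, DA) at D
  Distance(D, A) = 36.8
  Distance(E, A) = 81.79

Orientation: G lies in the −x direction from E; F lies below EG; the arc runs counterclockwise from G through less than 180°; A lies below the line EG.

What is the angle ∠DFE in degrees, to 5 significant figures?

126.27°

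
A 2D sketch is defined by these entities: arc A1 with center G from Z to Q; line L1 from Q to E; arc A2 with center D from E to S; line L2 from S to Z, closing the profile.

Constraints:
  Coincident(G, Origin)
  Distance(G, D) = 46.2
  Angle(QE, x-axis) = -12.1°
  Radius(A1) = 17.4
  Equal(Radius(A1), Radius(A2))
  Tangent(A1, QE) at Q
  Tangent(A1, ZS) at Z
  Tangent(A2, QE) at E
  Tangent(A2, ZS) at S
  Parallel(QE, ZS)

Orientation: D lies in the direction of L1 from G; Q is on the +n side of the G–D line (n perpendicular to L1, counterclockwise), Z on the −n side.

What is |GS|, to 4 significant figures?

49.37

Tangency of A1 to both parallel lines with radius 17.4 puts Q and Z at G ± 17.4·n: Q = (3.647, 17.01), Z = (-3.647, -17.01). Equal radii place E and S the same way about D: E = D + 17.4·n = (48.82, 7.329), S = D − 17.4·n = (41.53, -26.70). Then |GS| = |S − G| = 49.37.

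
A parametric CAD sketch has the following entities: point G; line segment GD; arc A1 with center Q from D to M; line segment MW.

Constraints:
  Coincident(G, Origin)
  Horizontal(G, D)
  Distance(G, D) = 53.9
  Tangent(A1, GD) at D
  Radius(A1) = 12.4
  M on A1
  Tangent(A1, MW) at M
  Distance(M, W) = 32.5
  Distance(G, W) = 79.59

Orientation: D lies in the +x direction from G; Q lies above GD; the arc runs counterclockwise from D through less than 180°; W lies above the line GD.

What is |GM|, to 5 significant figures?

67.501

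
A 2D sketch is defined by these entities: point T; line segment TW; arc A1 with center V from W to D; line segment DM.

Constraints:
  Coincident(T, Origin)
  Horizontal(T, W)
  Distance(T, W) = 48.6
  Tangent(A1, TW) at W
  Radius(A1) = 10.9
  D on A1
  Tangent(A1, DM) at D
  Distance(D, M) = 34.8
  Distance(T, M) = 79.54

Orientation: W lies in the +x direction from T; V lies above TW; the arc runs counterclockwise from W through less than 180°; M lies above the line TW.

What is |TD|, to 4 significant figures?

59.76

T is at the origin; T and W share the same y with |TW| = 48.6 and W on the +x side, so W = (48.60, 0.000). The tangent condition forces VW to be normal to TW, so V = W + (0, 10.9) = (48.60, 10.90). Since VD ⟂ DM (tangency), |VM| = √(10.9² + 34.8²) = 36.47 regardless of where D sits on A1. So M lies on both circle(T, 79.54) and circle(V, 36.47); the above-TW intersection is M = (67.49, 42.09). D is the foot of the tangent from M: D = (59.19, 8.299).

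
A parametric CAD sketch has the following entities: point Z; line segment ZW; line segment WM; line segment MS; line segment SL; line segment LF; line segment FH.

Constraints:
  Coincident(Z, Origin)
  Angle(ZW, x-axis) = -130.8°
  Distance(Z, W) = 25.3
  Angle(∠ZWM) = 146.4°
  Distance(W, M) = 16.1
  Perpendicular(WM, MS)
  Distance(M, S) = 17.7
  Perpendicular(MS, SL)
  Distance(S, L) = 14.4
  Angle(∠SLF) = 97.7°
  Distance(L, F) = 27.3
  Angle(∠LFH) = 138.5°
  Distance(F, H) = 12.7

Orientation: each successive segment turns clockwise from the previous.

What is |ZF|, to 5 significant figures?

30.180

Z is at the origin; ZW runs at -130.8° with length 25.3, so W = (-16.532, -19.152). ∠ZWM = 146.4° gives WM at -164.40° from the x-axis; with |WM| = 16.1, M = (-32.038, -23.482). The perpendicularity gives MS at right angles to WM, so MS runs at 105.60°; with |MS| = 17.7, S = (-36.798, -6.4336). MS ⟂ SL, so SL runs at 15.600°; with |SL| = 14.4, L = (-22.929, -2.5612). ∠SLF = 97.7° gives LF at -66.700° from the x-axis; with |LF| = 27.3, F = (-12.130, -27.635). Then |ZF| = |F − Z| = 30.180.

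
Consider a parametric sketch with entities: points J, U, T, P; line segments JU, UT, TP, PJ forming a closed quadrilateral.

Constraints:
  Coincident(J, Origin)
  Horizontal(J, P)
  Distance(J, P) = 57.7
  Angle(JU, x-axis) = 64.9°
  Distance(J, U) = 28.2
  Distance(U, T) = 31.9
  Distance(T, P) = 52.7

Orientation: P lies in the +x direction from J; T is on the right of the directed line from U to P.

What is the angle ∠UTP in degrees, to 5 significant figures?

71.788°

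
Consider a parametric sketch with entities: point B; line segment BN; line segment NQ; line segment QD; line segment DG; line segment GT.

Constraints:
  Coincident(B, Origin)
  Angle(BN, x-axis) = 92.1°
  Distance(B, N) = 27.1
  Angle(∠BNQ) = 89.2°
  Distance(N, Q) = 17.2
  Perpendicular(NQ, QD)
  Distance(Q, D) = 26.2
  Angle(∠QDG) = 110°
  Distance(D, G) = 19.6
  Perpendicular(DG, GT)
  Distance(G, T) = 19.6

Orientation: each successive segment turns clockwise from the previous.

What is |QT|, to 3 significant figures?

29.0

∠QDG = 110.0° gives DG at -159° from the x-axis; with |DG| = 19.6, G = (-1.46, -5.84). DG ⟂ GT, so GT runs at 111°; with |GT| = 19.6, T = (-8.58, 12.4). Then |QT| = |T − Q| = 29.0.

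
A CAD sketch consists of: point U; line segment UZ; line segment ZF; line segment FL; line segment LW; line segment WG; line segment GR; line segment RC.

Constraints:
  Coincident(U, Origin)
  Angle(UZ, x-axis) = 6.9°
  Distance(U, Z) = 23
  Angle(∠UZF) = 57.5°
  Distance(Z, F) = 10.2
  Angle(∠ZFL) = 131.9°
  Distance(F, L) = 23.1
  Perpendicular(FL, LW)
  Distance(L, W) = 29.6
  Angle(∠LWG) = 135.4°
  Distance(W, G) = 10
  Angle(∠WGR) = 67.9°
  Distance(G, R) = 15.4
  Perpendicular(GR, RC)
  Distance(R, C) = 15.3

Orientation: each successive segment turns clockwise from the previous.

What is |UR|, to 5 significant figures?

12.680

∠LWG = 135.4° gives WG at 61.700° from the x-axis; with |WG| = 10.0, G = (-7.3122, 24.296). ∠WGR = 67.9° gives GR at -50.400° from the x-axis; with |GR| = 15.4, R = (2.5041, 12.430). Then |UR| = |R − U| = 12.680.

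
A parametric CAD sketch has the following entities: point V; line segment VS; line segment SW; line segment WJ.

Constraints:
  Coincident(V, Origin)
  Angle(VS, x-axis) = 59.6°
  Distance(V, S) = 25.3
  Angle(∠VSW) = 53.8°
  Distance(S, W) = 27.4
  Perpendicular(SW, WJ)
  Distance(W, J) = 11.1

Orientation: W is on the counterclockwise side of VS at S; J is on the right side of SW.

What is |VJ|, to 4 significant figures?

33.89

V is at the origin; VS runs at 59.6° with length 25.3, so S = 25.3·(cos 59.6°, sin 59.6°) = (12.80, 21.82). ∠VSW = 53.8°, so SW runs at 59.6° + (180° − 53.8°) = 185.8° from the x-axis; with |SW| = 27.4, W = S + 27.4·(cos 185.8°, sin 185.8°) = (-14.46, 19.05). SW ⟂ WJ; with |WJ| = 11.1 on the right of SW, J = W + 11.1·(-0.1011, 0.9949) = (-15.58, 30.10). Then |VJ| = |J − V| = 33.89.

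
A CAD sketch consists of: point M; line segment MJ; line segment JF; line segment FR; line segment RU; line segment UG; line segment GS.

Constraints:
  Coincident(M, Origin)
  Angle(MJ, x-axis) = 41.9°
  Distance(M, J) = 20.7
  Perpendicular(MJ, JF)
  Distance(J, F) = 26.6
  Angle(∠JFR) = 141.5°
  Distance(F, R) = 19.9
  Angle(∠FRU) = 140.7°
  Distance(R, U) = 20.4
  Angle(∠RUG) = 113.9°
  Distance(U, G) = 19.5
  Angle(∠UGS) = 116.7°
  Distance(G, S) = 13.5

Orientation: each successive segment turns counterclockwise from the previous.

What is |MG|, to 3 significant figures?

38.5

M is at the origin; MJ runs at 41.9° with length 20.7, so J = (15.4, 13.8). MJ is perpendicular to JF, so JF runs at 132°; with |JF| = 26.6, F = (-2.36, 33.6). ∠JFR = 141.5° gives FR at 170° from the x-axis; with |FR| = 19.9, R = (-22.0, 36.9). ∠FRU = 140.7° gives RU at -150° from the x-axis; with |RU| = 20.4, U = (-39.7, 26.8). ∠RUG = 113.9° gives UG at -84.2° from the x-axis; with |UG| = 19.5, G = (-37.7, 7.43). Then |MG| = |G − M| = 38.5.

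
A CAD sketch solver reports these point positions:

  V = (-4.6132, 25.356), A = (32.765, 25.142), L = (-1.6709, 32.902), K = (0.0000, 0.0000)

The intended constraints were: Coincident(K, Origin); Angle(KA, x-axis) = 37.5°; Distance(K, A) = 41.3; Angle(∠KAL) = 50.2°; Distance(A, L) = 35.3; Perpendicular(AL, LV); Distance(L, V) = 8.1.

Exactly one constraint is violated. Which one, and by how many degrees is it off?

Perpendicular(AL, LV) — off by 8.60°.

K = (0.00, 0.00) ✓; KA at 37.50° ✓; |KA| = 41.30 ✓; ∠KAL = 50.20° ✓; |AL| = 35.30 ✓; ∠(AL, LV) = 81.40° ✗; |LV| = 8.099 ✓.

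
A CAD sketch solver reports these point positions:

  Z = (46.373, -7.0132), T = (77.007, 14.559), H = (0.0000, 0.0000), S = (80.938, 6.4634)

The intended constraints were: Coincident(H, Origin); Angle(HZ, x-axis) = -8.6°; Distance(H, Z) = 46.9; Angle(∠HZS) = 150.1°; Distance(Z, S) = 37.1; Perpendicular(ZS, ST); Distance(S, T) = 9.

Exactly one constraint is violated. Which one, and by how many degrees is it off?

Perpendicular(ZS, ST) — off by 4.60°.

H = (0.00, 0.00) ✓; HZ at -8.600° ✓; |HZ| = 46.90 ✓; ∠HZS = 150.1° ✓; |ZS| = 37.10 ✓; ∠(ZS, ST) = 94.60° ✗; |ST| = 9.000 ✓.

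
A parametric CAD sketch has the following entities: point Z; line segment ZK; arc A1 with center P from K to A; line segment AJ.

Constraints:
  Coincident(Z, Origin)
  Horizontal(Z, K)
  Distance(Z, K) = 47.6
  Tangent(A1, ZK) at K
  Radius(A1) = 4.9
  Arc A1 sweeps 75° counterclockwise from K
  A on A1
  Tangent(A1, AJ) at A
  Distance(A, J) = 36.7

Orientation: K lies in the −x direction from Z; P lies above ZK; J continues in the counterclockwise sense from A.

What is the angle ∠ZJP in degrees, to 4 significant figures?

63.10°

Z is at the origin; Z and K share the same y with |ZK| = 47.6 and K on the −x side, so K = (-47.60, 0.000). The tangent condition forces PK to be normal to ZK, so P = K + (0, 4.9) = (-47.60, 4.900). On A1, K sits at bearing -90° from P; a 75° counterclockwise sweep puts A at bearing -15°, so A = P + 4.9·(cos -15°, sin -15°) = (-42.87, 3.632). Tangency of A1 to AJ means the radius PA is perpendicular to AJ, so AJ runs along (−sin -15°, cos -15°); with |AJ| = 36.7, J = (-33.37, 39.08). Then cos ∠ZJP = JZ·JP / (|JZ||JP|), giving 63.10°.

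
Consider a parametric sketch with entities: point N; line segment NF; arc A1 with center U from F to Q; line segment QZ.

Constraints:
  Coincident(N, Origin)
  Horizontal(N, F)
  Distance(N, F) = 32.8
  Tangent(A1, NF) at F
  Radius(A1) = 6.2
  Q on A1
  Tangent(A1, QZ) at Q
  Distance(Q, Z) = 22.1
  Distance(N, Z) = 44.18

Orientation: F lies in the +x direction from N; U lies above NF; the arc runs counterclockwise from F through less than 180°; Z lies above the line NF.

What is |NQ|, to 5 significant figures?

39.568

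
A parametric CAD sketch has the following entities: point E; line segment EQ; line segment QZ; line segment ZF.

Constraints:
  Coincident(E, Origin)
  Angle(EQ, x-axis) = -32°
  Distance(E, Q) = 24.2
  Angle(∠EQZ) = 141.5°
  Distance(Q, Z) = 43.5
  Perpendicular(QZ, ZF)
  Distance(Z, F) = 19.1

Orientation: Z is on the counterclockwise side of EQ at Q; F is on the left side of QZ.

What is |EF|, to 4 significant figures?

62.57

E is at the origin; EQ runs at -32.0° with length 24.2, so Q = 24.2·(cos -32.0°, sin -32.0°) = (20.52, -12.82). ∠EQZ = 141.5°, so QZ runs at -32.0° + (180° − 141.5°) = 6.500° from the x-axis; with |QZ| = 43.5, Z = Q + 43.5·(cos 6.500°, sin 6.500°) = (63.74, -7.900). The perpendicularity gives ZF at right angles to QZ; with |ZF| = 19.1 on the left of QZ, F = Z + 19.1·(-0.1132, 0.9936) = (61.58, 11.08). Then |EF| = |F − E| = 62.57.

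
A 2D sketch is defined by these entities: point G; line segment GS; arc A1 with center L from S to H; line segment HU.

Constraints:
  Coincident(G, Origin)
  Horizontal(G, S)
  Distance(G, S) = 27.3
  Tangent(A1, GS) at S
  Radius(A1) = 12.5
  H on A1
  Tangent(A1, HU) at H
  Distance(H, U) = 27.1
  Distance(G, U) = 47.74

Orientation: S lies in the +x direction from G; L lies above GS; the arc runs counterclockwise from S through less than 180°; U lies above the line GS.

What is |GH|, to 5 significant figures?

42.417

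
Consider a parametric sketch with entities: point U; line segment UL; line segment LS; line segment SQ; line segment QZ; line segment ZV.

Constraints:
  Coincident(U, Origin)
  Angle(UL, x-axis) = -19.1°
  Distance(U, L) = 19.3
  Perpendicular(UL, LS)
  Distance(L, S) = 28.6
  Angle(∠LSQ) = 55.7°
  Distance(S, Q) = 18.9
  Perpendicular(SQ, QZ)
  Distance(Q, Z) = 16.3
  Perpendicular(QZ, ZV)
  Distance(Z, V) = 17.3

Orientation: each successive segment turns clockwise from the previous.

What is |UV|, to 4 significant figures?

30.67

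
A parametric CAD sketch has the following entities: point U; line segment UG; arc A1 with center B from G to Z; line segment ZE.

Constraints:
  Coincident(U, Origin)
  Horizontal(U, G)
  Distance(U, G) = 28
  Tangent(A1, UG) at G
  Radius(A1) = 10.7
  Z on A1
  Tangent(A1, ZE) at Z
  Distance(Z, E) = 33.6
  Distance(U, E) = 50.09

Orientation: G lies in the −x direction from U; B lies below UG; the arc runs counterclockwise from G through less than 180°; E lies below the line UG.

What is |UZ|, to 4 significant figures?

40.60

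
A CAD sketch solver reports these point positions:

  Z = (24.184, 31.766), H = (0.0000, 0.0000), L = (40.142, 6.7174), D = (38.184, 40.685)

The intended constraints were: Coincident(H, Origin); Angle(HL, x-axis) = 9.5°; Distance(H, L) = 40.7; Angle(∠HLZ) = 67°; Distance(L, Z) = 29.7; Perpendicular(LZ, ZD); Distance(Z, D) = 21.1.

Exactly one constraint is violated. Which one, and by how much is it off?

Distance(Z, D) = 21.1 — off by 4.50.

H = (0.00, 0.00) ✓; HL at 9.500° ✓; |HL| = 40.70 ✓; ∠HLZ = 67.00° ✓; |LZ| = 29.70 ✓; ∠(LZ, ZD) = 90.00° ✓; |ZD| = 16.60 ✗.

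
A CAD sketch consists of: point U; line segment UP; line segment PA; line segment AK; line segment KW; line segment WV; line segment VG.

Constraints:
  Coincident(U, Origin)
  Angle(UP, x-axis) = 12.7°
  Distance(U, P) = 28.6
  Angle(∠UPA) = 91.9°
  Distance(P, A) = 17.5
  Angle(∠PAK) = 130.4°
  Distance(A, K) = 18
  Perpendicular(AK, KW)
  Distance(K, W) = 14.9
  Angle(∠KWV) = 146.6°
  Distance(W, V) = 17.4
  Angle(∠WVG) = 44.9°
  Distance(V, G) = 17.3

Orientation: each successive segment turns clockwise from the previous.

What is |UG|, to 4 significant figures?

20.68

U is at the origin; UP runs at 12.7° with length 28.6, so P = (27.90, 6.288). ∠UPA = 91.9° gives PA at -75.40° from the x-axis; with |PA| = 17.5, A = (32.31, -10.65). ∠PAK = 130.4° gives AK at -125.0° from the x-axis; with |AK| = 18.0, K = (21.99, -25.39). The perpendicularity gives KW at right angles to AK, so KW runs at 145.0°; with |KW| = 14.9, W = (9.782, -16.85). ∠KWV = 146.6° gives WV at 111.6° from the x-axis; with |WV| = 17.4, V = (3.376, -0.6676). ∠WVG = 44.9° gives VG at -23.50° from the x-axis; with |VG| = 17.3, G = (19.24, -7.566). Then |UG| = |G − U| = 20.68.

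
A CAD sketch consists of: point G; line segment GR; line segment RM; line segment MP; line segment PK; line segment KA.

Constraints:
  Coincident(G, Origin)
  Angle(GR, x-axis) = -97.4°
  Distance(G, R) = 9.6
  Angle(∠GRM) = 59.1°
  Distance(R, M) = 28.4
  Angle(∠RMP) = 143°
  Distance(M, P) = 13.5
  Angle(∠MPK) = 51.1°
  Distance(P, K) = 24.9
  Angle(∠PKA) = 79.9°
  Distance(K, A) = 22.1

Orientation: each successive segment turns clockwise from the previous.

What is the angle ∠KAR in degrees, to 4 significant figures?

63.79°

G is at the origin; GR runs at -97.4° with length 9.6, so R = (-1.236, -9.520). ∠GRM = 59.1° gives RM at 141.7° from the x-axis; with |RM| = 28.4, M = (-23.52, 8.082). ∠RMP = 143.0° gives MP at 104.7° from the x-axis; with |MP| = 13.5, P = (-26.95, 21.14). ∠MPK = 51.1° gives PK at -24.20° from the x-axis; with |PK| = 24.9, K = (-4.238, 10.93). ∠PKA = 79.9° gives KA at -124.3° from the x-axis; with |KA| = 22.1, A = (-16.69, -7.324). Then cos ∠KAR = AK·AR / (|AK||AR|), giving 63.79°.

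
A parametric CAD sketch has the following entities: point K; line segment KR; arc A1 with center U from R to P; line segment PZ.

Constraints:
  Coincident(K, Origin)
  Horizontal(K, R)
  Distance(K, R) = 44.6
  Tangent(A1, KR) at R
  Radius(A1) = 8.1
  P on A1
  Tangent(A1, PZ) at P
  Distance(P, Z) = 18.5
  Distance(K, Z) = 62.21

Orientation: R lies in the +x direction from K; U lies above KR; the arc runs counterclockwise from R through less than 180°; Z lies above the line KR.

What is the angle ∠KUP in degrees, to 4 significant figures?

153.4°

Checks: |UP| = 8.100 ✓; ∠(UP, PZ) = 90.00° ✓; |PZ| = 18.50 ✓; |KZ| = 62.21 ✓.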